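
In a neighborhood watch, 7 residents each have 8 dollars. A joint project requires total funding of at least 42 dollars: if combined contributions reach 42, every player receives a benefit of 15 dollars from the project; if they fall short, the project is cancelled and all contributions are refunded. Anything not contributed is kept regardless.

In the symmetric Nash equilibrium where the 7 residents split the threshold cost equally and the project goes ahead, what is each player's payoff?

Equal share of the threshold: 42/7 = 6.
At this profile no one gains by cutting their contribution: any cut drops the total below 42, the project is cancelled, contributions are refunded, and the deviator ends with 8, which is less than 8 − 6 + 15 = 17. Contributing more than 6 just wastes the excess. So contributing exactly 6 is a best response.
Each player's payoff: 8 − 6 + 15 = 17.

17 dollars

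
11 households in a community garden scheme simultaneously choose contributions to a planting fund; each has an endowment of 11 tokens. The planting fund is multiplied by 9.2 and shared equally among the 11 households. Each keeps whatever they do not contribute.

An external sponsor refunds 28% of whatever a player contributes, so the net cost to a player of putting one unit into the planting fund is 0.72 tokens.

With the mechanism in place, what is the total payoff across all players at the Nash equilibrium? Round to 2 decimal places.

1147.08 tokens

Under the mechanism each unit contributed yields (9.2/11) / 0.72 = 1.1616 back to its contributor per unit of net cost, which exceeds 1, making full contribution the dominant choice for everyone.
So the Nash equilibrium is full contribution by all 11; the group earns 11 × (11 × 0.28 + 9.2 × 11) = 1147.08.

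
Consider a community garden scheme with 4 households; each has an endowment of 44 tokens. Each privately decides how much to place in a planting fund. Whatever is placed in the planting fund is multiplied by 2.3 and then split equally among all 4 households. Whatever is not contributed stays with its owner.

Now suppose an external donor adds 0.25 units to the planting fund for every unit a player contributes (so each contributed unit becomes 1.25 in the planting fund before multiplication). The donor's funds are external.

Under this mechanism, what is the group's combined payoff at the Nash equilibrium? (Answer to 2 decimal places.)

176.00 tokens

With the mechanism, a contributed unit returns 2.3 × 1.25 / 4 = 0.7188 per unit of net cost — still below 1 — so contributing 0 remains dominant for every player.
At the Nash equilibrium no one contributes; group total payoff = 4 × 44 = 176.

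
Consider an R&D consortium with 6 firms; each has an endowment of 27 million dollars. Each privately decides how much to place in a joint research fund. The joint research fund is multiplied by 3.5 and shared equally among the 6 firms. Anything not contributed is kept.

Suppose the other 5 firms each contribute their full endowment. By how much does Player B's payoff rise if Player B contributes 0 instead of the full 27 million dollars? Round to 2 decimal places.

Switching from a contribution of 27 to 0 lets Player B keep an extra 27 million dollars, but lowers the joint research fund by 27, which costs Player B their own share of that drop: 3.5/6 × 27 = 15.75.
Net gain = 27 − 15.75 = 11.25. The private return per contributed unit (0.5833) is below 1, so free-riding is indeed the best response regardless of what the others do.

11.25 million dollars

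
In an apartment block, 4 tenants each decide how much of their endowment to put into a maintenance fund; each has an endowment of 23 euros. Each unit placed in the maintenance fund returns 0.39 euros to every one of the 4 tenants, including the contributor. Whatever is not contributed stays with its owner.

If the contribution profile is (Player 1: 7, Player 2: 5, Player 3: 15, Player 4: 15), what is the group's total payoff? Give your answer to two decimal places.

Total contributed: 7 + 5 + 15 + 15 = 42; total kept: 4 × 23 − 42 = 50.
The maintenance fund pays out 0.39 × 4 × 42 = 65.52 in aggregate.
Group total = 50 + 65.52 = 115.52.

115.52 euros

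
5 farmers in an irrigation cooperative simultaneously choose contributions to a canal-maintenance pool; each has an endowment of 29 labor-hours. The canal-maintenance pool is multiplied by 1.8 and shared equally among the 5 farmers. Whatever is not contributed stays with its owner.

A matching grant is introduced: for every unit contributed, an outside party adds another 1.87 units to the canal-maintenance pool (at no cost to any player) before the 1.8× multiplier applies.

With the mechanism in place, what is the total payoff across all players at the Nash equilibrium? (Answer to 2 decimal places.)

749.07 labor-hours

Under the mechanism each unit contributed yields 1.8 × 2.87 / 5 = 1.0332 back to its contributor per unit of net cost, which exceeds 1, making full contribution the dominant choice for everyone.
At the Nash equilibrium everyone contributes 29. Group total payoff = 1.8 × 2.87 × 145 = 749.07.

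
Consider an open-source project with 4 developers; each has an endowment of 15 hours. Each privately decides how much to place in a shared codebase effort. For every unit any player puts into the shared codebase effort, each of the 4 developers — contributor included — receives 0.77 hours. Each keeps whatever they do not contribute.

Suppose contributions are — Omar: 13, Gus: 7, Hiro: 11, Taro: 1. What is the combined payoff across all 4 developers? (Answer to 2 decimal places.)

126.56 hours

Total contributed: 13 + 7 + 11 + 1 = 32; total kept: 4 × 15 − 32 = 28.
The shared codebase effort pays out 0.77 × 4 × 32 = 98.56 in aggregate.
Group total = 28 + 98.56 = 126.56.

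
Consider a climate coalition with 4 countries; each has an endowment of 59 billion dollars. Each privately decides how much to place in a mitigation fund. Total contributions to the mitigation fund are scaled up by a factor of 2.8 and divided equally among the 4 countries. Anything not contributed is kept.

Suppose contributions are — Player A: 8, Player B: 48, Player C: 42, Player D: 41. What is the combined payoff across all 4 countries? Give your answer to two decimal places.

Total contributed: 8 + 48 + 42 + 41 = 139; total kept: 4 × 59 − 139 = 97.
The mitigation fund pays out 2.8 × 139 = 389.20 in aggregate.
Group total = 97 + 389.20 = 486.20.

486.20 billion dollars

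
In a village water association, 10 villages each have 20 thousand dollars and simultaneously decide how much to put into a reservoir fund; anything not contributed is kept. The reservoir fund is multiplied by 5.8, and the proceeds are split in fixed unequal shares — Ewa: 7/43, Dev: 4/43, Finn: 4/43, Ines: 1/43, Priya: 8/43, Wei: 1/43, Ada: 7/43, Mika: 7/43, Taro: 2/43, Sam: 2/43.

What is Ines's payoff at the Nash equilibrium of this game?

22.70 thousand dollars

Each unit j contributes comes back to j as 5.8 × (j's share), so j prefers to contribute only if that share exceeds 1/5.8 = 0.1724; otherwise keeping the unit dominates.
Only Priya (8/43) clears that bar, contributing 20; the remaining 9 contribute 0. Total contributed: 20.
Ines keeps 20 and receives 5.8 × 20 × 1/43 = 2.70 from the reservoir fund, for a payoff of 22.70.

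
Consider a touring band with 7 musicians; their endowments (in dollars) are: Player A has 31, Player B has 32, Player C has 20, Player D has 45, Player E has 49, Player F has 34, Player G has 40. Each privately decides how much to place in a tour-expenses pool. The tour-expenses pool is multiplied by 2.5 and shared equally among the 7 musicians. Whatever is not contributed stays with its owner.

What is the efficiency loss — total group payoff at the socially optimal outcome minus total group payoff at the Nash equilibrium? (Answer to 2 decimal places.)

376.50 dollars

The private return per contributed unit is 2.5/7 = 0.3571 < 1 for every player regardless of endowment, so the Nash equilibrium is zero contribution and the group total is Σ E_j = 31 + 32 + 20 + 45 + 49 + 34 + 40 = 251.
Each contributed unit returns 2.500 to the group, so the social optimum is full contribution by everyone: group total = 2.500 × 251 = 627.50.
Efficiency loss = (2.500 − 1) × 251 = 376.50.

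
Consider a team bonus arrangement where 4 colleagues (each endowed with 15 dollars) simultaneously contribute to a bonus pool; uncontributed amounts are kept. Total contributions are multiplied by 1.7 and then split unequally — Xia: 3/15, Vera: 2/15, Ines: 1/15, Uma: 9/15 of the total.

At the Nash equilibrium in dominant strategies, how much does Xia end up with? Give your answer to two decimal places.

Player j's private return per contributed unit is 1.7 × (j's share). Contributing is weakly dominant for j when that share is at least 1/1.7 = 0.5882, and contributing 0 is dominant otherwise.
Only Uma (9/15) clears that bar, contributing 15; the remaining 3 contribute 0. Total contributed: 15.
Xia keeps 15 and receives 1.7 × 15 × 3/15 = 5.10 from the bonus pool, for a payoff of 20.10.

20.10 dollars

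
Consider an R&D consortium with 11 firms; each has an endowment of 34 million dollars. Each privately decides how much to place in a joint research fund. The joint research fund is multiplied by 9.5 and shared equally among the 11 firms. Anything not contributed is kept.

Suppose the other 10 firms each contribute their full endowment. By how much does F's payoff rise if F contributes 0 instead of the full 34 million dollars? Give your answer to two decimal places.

4.64 million dollars

Switching from a contribution of 34 to 0 lets F keep an extra 34 million dollars, but lowers the joint research fund by 34, which costs F their own share of that drop: 9.5/11 × 34 = 29.36.
Net gain = 34 − 29.36 = 4.64. The private return per contributed unit (0.8636) is below 1, so free-riding is indeed the best response regardless of what the others do.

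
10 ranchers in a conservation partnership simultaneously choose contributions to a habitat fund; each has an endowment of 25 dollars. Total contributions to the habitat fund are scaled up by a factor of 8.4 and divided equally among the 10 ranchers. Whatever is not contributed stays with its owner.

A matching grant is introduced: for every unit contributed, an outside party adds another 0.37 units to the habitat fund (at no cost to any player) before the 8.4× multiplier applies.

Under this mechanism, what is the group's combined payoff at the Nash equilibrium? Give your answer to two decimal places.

2877.00 dollars

The effective private return per unit is now 8.4 × 1.37 / 10 = 1.1508 > 1, so every player's dominant strategy flips to full contribution.
At the Nash equilibrium everyone contributes 25. Group total payoff = 8.4 × 1.37 × 250 = 2877.00.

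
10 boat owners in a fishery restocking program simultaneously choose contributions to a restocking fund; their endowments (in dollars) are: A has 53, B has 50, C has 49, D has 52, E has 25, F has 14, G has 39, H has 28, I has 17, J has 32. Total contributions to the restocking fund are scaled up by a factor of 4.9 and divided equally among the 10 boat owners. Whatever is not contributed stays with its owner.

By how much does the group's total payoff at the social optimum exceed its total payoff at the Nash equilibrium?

The private return per contributed unit is 4.9/10 = 0.4900 < 1 for every player regardless of endowment, so the Nash equilibrium is zero contribution and the group total is Σ E_j = 53 + 50 + 49 + 52 + 25 + 14 + 39 + 28 + 17 + 32 = 359.
Each contributed unit returns 4.900 to the group, so the social optimum is full contribution by everyone: group total = 4.900 × 359 = 1759.10.
Efficiency loss = (4.900 − 1) × 359 = 1400.10.

1400.10 dollars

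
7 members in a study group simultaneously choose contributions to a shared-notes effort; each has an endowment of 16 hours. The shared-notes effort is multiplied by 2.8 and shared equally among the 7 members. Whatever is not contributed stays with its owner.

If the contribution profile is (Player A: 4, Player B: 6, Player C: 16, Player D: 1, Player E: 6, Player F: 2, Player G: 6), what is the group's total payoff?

Total contributed: 4 + 6 + 16 + 1 + 6 + 2 + 6 = 41; total kept: 7 × 16 − 41 = 71.
The shared-notes effort pays out 2.8 × 41 = 114.80 in aggregate.
Group total = 71 + 114.80 = 185.80.

185.80 hours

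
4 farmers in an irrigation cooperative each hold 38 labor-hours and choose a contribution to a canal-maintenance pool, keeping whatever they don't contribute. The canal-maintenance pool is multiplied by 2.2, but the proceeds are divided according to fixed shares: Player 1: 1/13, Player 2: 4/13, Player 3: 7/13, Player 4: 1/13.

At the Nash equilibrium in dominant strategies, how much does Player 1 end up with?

44.43 labor-hours

A player with share s gets back 2.2·s per unit contributed, so full contribution is dominant for anyone with s > 1/2.2 = 0.4545 and zero contribution is dominant for anyone below.
Player 3 alone (share 7/13) is above the threshold, contributing 38; the remaining 3 contribute 0. Total contributed: 38.
Player 1 keeps 38 and receives 2.2 × 38 × 1/13 = 6.43 from the canal-maintenance pool, for a payoff of 44.43.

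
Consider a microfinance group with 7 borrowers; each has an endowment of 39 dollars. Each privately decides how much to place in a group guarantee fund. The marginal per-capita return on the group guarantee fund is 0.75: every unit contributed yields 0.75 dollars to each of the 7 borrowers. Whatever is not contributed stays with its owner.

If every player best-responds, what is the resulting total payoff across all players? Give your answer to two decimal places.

The private return per contributed unit is 0.75 < 1, so contributing 0 is dominant for every player. At the Nash equilibrium everyone keeps their 39, and the group total is 7 × 39 = 273.

273.00 dollars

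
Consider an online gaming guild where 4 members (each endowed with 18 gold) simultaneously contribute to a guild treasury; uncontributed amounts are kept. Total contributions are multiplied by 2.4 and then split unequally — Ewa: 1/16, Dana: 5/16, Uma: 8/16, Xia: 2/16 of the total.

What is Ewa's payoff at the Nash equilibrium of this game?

Each unit j contributes comes back to j as 2.4 × (j's share), so j prefers to contribute only if that share exceeds 1/2.4 = 0.4167; otherwise keeping the unit dominates.
Only Uma (8/16) clears that bar, contributing 18; the remaining 3 contribute 0. Total contributed: 18.
Ewa keeps 18 and receives 2.4 × 18 × 1/16 = 2.70 from the guild treasury, for a payoff of 20.70.

20.70 gold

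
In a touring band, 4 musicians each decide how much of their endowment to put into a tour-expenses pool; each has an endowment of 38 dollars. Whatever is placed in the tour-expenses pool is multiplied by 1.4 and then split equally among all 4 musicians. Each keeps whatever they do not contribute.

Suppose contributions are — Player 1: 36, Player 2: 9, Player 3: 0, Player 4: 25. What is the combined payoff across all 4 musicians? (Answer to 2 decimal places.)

Total contributed: 36 + 9 + 0 + 25 = 70; total kept: 4 × 38 − 70 = 82.
The tour-expenses pool pays out 1.4 × 70 = 98.00 in aggregate.
Group total = 82 + 98.00 = 180.00.

180.00 dollars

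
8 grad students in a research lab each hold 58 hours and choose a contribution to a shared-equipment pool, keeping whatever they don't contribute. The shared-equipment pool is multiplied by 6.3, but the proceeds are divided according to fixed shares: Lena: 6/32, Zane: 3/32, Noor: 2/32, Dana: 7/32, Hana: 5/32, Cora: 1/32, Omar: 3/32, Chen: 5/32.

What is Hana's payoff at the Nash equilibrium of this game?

A player with share s gets back 6.3·s per unit contributed, so full contribution is dominant for anyone with s > 1/6.3 = 0.1587 and zero contribution is dominant for anyone below.
The shares above 0.1587 belong to Lena and Dana, contributing 58 each; the remaining 6 contribute 0. Total contributed: 116.
Hana keeps 58 and receives 6.3 × 116 × 5/32 = 114.19 from the shared-equipment pool, for a payoff of 172.19.

172.19 hours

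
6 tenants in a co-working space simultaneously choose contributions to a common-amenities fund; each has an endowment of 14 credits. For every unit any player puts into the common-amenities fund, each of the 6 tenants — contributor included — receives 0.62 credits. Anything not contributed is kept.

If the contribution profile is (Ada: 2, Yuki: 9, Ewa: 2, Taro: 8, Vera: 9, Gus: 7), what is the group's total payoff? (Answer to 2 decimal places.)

Total contributed: 2 + 9 + 2 + 8 + 9 + 7 = 37; total kept: 6 × 14 − 37 = 47.
The common-amenities fund pays out 0.62 × 6 × 37 = 137.64 in aggregate.
Group total = 47 + 137.64 = 184.64.

184.64 credits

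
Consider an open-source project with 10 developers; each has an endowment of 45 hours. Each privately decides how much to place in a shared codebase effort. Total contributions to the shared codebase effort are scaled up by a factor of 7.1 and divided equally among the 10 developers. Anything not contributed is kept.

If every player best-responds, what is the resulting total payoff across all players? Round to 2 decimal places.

Each contributed unit returns 7.1/10 = 0.7100 to its contributor — below 1 — so contributing 0 is dominant for every player. At the Nash equilibrium everyone keeps their 45, and the group total is 10 × 45 = 450.

450.00 hours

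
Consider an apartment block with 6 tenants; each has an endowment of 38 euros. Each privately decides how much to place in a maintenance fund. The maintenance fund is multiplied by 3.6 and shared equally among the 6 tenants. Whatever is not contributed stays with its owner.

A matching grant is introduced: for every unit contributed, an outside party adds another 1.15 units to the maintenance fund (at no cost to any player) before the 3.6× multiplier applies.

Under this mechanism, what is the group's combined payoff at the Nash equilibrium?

With the mechanism, a contributed unit returns 3.6 × 2.15 / 6 = 1.2900 per unit of net cost to the contributor — now above 1 — so contributing fully is weakly dominant for every player.
So the Nash equilibrium is full contribution by all 6; the group earns 3.6 × 2.15 × 228 = 1764.72.

1764.72 euros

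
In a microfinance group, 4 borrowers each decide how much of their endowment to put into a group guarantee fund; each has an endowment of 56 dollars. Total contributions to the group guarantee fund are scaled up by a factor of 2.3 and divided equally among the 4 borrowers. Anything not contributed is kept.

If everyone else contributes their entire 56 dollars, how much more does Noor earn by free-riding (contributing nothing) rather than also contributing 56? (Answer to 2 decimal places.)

23.80 dollars

Switching from a contribution of 56 to 0 lets Noor keep an extra 56 dollars, but lowers the group guarantee fund by 56, which costs Noor their own share of that drop: 2.3/4 × 56 = 32.20.
Net gain = 56 − 32.20 = 23.80. The private return per contributed unit (0.5750) is below 1, so free-riding is indeed the best response regardless of what the others do.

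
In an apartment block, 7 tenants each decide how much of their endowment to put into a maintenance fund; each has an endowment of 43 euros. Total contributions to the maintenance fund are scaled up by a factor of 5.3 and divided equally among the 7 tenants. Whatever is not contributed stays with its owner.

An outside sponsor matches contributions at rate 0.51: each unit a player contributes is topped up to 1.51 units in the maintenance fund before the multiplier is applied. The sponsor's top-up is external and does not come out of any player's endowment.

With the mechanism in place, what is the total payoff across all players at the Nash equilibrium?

With the mechanism, a contributed unit returns 5.3 × 1.51 / 7 = 1.1433 per unit of net cost to the contributor — now above 1 — so contributing fully is weakly dominant for every player.
So the Nash equilibrium is full contribution by all 7; the group earns 5.3 × 1.51 × 301 = 2408.90.

2408.90 euros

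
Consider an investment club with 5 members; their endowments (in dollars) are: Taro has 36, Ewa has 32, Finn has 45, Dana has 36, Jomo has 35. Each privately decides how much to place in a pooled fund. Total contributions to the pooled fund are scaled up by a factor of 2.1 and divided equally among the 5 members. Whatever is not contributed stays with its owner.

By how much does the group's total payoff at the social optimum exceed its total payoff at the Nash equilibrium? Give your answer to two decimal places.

The private return per contributed unit is 2.1/5 = 0.4200 < 1 for every player regardless of endowment, so the Nash equilibrium is zero contribution and the group total is Σ E_j = 36 + 32 + 45 + 36 + 35 = 184.
Each contributed unit returns 2.100 to the group, so the social optimum is full contribution by everyone: group total = 2.100 × 184 = 386.40.
Efficiency loss = (2.100 − 1) × 184 = 202.40.

202.40 dollars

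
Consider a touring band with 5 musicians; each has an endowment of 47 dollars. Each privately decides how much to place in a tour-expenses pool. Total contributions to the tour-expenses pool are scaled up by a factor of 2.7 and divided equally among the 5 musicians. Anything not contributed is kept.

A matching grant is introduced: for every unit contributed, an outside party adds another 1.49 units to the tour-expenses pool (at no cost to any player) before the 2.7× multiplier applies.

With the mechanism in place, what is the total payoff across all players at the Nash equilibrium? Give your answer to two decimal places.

1579.91 dollars

With the mechanism, a contributed unit returns 2.7 × 2.49 / 5 = 1.3446 per unit of net cost to the contributor — now above 1 — so contributing fully is weakly dominant for every player.
At the Nash equilibrium everyone contributes 47. Group total payoff = 2.7 × 2.49 × 235 = 1579.91.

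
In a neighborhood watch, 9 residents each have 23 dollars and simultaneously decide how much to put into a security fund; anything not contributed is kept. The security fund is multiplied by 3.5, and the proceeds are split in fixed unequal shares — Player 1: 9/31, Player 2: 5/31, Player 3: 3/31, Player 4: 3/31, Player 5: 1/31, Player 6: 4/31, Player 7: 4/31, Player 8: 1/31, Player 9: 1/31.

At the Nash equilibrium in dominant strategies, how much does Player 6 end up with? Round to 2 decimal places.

33.39 dollars

A player with share s gets back 3.5·s per unit contributed, so full contribution is dominant for anyone with s > 1/3.5 = 0.2857 and zero contribution is dominant for anyone below.
The only share above 0.2857 is Player 1's 9/31, contributing 23; the remaining 8 contribute 0. Total contributed: 23.
Player 6 keeps 23 and receives 3.5 × 23 × 4/31 = 10.39 from the security fund, for a payoff of 33.39.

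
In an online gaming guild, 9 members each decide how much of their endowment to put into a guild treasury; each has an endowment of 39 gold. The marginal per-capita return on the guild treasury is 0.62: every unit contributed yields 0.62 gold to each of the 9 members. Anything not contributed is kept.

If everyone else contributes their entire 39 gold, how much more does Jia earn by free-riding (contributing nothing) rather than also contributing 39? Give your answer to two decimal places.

Switching from a contribution of 39 to 0 lets Jia keep an extra 39 gold, but lowers the guild treasury by 39, which costs Jia their own share of that drop: 0.62 × 39 = 24.18.
Net gain = 39 − 24.18 = 14.82. The private return per contributed unit (0.62) is below 1, so free-riding is indeed the best response regardless of what the others do.

14.82 gold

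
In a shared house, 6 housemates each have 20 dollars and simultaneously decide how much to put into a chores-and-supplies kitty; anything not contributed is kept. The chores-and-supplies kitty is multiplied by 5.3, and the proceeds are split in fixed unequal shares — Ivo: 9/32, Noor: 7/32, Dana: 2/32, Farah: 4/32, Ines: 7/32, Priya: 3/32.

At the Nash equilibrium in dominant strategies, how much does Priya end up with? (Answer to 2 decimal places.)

49.81 dollars

Each unit j contributes comes back to j as 5.3 × (j's share), so j prefers to contribute only if that share exceeds 1/5.3 = 0.1887; otherwise keeping the unit dominates.
Ivo, Noor and Ines clear that bar, contributing 20 each; the remaining 3 contribute 0. Total contributed: 60.
Priya keeps 20 and receives 5.3 × 60 × 3/32 = 29.81 from the chores-and-supplies kitty, for a payoff of 49.81.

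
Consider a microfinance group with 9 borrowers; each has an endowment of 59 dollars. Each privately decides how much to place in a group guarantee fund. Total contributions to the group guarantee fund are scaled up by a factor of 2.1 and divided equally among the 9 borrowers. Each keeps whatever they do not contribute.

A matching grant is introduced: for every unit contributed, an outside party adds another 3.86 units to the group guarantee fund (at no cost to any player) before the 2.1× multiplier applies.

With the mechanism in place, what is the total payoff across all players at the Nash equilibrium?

5419.39 dollars

The effective private return per unit is now 2.1 × 4.86 / 9 = 1.1340 > 1, so every player's dominant strategy flips to full contribution.
So the Nash equilibrium is full contribution by all 9; the group earns 2.1 × 4.86 × 531 = 5419.39.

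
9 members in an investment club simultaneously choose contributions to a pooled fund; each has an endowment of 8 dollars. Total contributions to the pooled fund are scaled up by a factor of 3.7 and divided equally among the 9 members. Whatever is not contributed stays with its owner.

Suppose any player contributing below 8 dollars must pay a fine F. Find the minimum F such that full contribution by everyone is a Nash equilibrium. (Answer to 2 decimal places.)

4.71 dollars

Given the others contribute fully, the best deviation is to contribute 0 (any partial contribution still incurs the fine and gives up units whose private return 0.4111 is below 1).
Deviating from 8 to 0 saves 8 dollars but forfeits the deviator's share of the drop in the pooled fund: 3.7/9 × 8 = 3.29.
So the deviation gain is 8 − 3.29 = 4.71, and the fine must be at least 4.71 dollars to wipe it out.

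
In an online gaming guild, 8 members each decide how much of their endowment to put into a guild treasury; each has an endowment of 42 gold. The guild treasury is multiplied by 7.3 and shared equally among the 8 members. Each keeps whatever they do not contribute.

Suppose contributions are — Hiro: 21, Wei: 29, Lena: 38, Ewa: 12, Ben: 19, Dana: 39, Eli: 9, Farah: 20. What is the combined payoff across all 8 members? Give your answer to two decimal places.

1514.10 gold

Total contributed: 21 + 29 + 38 + 12 + 19 + 39 + 9 + 20 = 187; total kept: 8 × 42 − 187 = 149.
The guild treasury pays out 7.3 × 187 = 1365.10 in aggregate.
Group total = 149 + 1365.10 = 1514.10.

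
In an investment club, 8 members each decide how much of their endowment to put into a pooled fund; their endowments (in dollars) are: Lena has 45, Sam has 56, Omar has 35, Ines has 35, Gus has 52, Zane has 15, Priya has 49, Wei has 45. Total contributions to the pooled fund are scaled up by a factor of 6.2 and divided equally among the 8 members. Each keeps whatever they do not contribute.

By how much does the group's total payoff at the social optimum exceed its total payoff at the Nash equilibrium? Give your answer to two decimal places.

1726.40 dollars

The private return per contributed unit is 6.2/8 = 0.7750 < 1 for every player regardless of endowment, so the Nash equilibrium is zero contribution and the group total is Σ E_j = 45 + 56 + 35 + 35 + 52 + 15 + 49 + 45 = 332.
Each contributed unit returns 6.200 to the group, so the social optimum is full contribution by everyone: group total = 6.200 × 332 = 2058.40.
Efficiency loss = (6.200 − 1) × 332 = 1726.40.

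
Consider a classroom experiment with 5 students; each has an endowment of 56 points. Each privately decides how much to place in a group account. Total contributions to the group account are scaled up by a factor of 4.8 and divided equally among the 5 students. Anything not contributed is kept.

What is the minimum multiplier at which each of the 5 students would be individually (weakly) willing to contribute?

A contributed unit returns (multiplier)/5 to its contributor.
This reaches 1 exactly when the multiplier is 5.

5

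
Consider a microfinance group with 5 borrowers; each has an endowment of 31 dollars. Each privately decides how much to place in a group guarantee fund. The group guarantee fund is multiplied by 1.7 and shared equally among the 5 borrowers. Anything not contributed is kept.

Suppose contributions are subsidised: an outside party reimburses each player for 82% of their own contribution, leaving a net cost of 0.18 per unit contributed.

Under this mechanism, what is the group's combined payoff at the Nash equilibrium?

390.60 dollars

With the mechanism, a contributed unit returns (1.7/5) / 0.18 = 1.8889 per unit of net cost to the contributor — now above 1 — so contributing fully is weakly dominant for every player.
So the Nash equilibrium is full contribution by all 5; the group earns 5 × (31 × 0.82 + 1.7 × 31) = 390.60.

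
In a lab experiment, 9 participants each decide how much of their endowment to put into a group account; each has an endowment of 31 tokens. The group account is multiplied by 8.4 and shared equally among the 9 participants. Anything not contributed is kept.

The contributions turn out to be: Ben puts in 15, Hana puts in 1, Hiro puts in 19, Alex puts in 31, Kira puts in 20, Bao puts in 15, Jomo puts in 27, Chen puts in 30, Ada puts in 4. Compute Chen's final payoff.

152.20 tokens

Total contributed: 15 + 1 + 19 + 31 + 20 + 15 + 27 + 30 + 4 = 162.
Each receives 8.4 × 162 / 9 = 151.20 from the group account.
Chen keeps 31 − 30 = 1, so Chen's payoff is 1 + 151.20 = 152.20.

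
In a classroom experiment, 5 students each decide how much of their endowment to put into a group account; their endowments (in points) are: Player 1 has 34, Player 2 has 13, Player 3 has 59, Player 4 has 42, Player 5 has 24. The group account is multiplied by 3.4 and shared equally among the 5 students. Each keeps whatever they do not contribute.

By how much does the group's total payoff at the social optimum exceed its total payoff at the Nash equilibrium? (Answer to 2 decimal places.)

The private return per contributed unit is 3.4/5 = 0.6800 < 1 for every player regardless of endowment, so the Nash equilibrium is zero contribution and the group total is Σ E_j = 34 + 13 + 59 + 42 + 24 = 172.
Each contributed unit returns 3.400 to the group, so the social optimum is full contribution by everyone: group total = 3.400 × 172 = 584.80.
Efficiency loss = (3.400 − 1) × 172 = 412.80.

412.80 points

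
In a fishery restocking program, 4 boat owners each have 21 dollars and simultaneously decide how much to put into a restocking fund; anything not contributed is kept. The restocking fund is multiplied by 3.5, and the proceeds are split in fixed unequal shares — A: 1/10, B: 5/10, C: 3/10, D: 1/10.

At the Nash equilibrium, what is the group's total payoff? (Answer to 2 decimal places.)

Player j's private return per contributed unit is 3.5 × (j's share). Contributing is weakly dominant for j when that share is at least 1/3.5 = 0.2857, and contributing 0 is dominant otherwise.
The shares above 0.2857 belong to B and C, contributing 21 each; the remaining 2 contribute 0. Total contributed: 42.
The restocking fund pays out 3.5 × 42 = 147.00 in total (split across the unequal shares, but the aggregate is all that matters for the group sum).
The 2 free-riders keep 21 each, adding 42. Group total = 42 + 147.00 = 189.00.

189.00 dollars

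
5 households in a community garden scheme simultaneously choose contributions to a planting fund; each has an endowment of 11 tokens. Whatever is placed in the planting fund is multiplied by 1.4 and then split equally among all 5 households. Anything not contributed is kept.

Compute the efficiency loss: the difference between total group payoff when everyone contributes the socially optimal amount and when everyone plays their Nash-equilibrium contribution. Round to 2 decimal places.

Each contributed unit returns 1.4/5 = 0.2800 to its contributor — below 1 — so contributing 0 is dominant for every player. At the Nash equilibrium everyone keeps their 11, and the group total is 5 × 11 = 55.
Each contributed unit returns 1.400 to the group as a whole (0.2800 to each of 5 players), which exceeds 1, so the social optimum is full contribution: group total = 1.400 × 55 = 77.00.
Efficiency loss = 77.00 − 55 = 22.00.

22.00 tokens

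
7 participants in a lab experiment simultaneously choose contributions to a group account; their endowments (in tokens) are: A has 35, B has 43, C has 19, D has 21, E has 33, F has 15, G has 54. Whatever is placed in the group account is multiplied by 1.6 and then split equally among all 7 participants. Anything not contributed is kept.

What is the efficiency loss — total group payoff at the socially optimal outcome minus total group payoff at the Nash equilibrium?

The private return per contributed unit is 1.6/7 = 0.2286 < 1 for every player regardless of endowment, so the Nash equilibrium is zero contribution and the group total is Σ E_j = 35 + 43 + 19 + 21 + 33 + 15 + 54 = 220.
Each contributed unit returns 1.600 to the group, so the social optimum is full contribution by everyone: group total = 1.600 × 220 = 352.00.
Efficiency loss = (1.600 − 1) × 220 = 132.00.

132.00 tokens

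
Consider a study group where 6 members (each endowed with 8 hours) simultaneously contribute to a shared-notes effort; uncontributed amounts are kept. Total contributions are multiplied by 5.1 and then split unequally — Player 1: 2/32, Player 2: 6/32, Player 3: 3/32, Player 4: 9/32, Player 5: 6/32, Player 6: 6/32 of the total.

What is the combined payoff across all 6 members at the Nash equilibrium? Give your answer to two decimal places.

For player j, contributing a unit is worthwhile iff 5.1 × (j's share) ≥ 1, i.e. iff j's share is at least 0.1961.
The only share above 0.1961 is Player 4's 9/32, contributing 8; the remaining 5 contribute 0. Total contributed: 8.
The shared-notes effort pays out 5.1 × 8 = 40.80 in total (split across the unequal shares, but the aggregate is all that matters for the group sum).
The 5 free-riders keep 8 each, adding 40. Group total = 40 + 40.80 = 80.80.

80.80 hours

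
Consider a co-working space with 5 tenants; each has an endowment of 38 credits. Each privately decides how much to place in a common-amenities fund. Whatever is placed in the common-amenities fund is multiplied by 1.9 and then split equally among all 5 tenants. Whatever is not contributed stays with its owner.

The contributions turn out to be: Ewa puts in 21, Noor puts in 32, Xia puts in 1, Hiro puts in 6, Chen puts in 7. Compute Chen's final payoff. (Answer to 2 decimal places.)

56.46 credits

Total contributed: 21 + 32 + 1 + 6 + 7 = 67.
Each receives 1.9 × 67 / 5 = 25.46 from the common-amenities fund.
Chen keeps 38 − 7 = 31, so Chen's payoff is 31 + 25.46 = 56.46.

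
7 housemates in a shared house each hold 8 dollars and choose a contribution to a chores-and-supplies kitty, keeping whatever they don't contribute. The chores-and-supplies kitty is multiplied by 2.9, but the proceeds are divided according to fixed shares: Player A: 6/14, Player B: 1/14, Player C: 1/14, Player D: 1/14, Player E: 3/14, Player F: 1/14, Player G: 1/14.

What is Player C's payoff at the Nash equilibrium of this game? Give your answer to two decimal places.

9.66 dollars

A player with share s gets back 2.9·s per unit contributed, so full contribution is dominant for anyone with s > 1/2.9 = 0.3448 and zero contribution is dominant for anyone below.
The only share above 0.3448 is Player A's 6/14, contributing 8; the remaining 6 contribute 0. Total contributed: 8.
Player C keeps 8 and receives 2.9 × 8 × 1/14 = 1.66 from the chores-and-supplies kitty, for a payoff of 9.66.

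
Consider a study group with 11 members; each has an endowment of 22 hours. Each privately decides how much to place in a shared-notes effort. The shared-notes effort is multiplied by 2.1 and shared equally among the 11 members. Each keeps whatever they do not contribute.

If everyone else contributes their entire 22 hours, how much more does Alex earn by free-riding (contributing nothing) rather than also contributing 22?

17.80 hours

Switching from a contribution of 22 to 0 lets Alex keep an extra 22 hours, but lowers the shared-notes effort by 22, which costs Alex their own share of that drop: 2.1/11 × 22 = 4.20.
Net gain = 22 − 4.20 = 17.80. The private return per contributed unit (0.1909) is below 1, so free-riding is indeed the best response regardless of what the others do.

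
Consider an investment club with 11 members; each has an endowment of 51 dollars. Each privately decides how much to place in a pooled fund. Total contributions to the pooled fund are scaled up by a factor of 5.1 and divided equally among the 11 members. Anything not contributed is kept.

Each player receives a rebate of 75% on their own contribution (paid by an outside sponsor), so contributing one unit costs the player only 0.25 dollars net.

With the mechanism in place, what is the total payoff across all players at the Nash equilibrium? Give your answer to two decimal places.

With the mechanism, a contributed unit returns (5.1/11) / 0.25 = 1.8545 per unit of net cost to the contributor — now above 1 — so contributing fully is weakly dominant for every player.
At the Nash equilibrium everyone contributes 51. Group total payoff = 11 × (51 × 0.75 + 5.1 × 51) = 3281.85.

3281.85 dollars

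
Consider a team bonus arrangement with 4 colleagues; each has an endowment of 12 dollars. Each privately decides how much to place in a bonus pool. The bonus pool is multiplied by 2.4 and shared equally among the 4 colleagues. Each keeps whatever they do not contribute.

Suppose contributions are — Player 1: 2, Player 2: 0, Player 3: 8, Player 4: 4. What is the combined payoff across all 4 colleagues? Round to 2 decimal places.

Total contributed: 2 + 0 + 8 + 4 = 14; total kept: 4 × 12 − 14 = 34.
The bonus pool pays out 2.4 × 14 = 33.60 in aggregate.
Group total = 34 + 33.60 = 67.60.

67.60 dollars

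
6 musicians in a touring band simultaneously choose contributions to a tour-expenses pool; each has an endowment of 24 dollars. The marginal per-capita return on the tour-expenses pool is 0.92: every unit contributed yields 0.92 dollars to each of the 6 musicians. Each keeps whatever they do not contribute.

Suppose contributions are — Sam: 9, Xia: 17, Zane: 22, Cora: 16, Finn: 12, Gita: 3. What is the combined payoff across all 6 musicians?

Total contributed: 9 + 17 + 22 + 16 + 12 + 3 = 79; total kept: 6 × 24 − 79 = 65.
The tour-expenses pool pays out 0.92 × 6 × 79 = 436.08 in aggregate.
Group total = 65 + 436.08 = 501.08.

501.08 dollars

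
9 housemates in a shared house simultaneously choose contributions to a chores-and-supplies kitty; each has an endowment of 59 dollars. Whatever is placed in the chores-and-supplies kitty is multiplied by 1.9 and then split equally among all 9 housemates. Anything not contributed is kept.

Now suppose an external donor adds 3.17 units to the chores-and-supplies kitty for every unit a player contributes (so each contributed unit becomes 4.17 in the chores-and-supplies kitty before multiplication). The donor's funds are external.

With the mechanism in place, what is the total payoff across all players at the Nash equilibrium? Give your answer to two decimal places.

531.00 dollars

The effective private return is 1.9 × 4.17 / 9 = 0.8803, which is still under 1, so the mechanism doesn't change anyone's dominant strategy: zero contribution.
At the Nash equilibrium no one contributes; group total payoff = 9 × 59 = 531.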